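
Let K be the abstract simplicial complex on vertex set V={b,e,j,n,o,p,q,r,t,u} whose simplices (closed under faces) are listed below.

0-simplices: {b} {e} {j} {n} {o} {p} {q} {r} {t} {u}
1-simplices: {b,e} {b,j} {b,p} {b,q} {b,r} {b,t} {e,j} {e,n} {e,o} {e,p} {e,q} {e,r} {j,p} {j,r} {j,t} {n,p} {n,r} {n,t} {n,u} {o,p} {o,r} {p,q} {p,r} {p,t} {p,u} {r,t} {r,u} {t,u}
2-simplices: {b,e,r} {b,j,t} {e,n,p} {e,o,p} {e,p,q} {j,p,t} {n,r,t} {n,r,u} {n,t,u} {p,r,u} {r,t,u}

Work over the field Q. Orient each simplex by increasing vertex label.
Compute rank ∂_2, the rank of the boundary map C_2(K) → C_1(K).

rank∂_2=10

n_0=10 n_1=28 n_2=11  [Q]
∂1: piv[be,bj,bp,bq,br,bt,en,eo,nu] rk=9  ker:ej,ep,eq,er,jp,jr,jt,np,nr,nt,op,or,pq,pr,pt,pu,rt,ru,tu
∂2: piv[ber,bjt,enp,eop,epq,jpt,nrt,nru,ntu,pru] rk=10  ker:rtu
rk∂_2=10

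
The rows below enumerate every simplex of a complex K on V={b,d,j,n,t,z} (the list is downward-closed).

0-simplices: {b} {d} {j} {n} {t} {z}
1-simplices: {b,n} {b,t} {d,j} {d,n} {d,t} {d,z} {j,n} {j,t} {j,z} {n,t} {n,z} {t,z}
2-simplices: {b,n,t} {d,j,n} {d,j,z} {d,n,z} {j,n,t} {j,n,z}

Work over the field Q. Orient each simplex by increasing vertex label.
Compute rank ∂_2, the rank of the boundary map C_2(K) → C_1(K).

n_0=6 n_1=12 n_2=6  [Q]
∂1: piv[bn,bt,dj,dn,dz] rk=5  ker:dt,jn,jt,jz,nt,nz,tz
∂2: piv[bnt,djn,djz,dnz,jnt] rk=5  ker:jnz
rk∂_2=5

rank∂_2=5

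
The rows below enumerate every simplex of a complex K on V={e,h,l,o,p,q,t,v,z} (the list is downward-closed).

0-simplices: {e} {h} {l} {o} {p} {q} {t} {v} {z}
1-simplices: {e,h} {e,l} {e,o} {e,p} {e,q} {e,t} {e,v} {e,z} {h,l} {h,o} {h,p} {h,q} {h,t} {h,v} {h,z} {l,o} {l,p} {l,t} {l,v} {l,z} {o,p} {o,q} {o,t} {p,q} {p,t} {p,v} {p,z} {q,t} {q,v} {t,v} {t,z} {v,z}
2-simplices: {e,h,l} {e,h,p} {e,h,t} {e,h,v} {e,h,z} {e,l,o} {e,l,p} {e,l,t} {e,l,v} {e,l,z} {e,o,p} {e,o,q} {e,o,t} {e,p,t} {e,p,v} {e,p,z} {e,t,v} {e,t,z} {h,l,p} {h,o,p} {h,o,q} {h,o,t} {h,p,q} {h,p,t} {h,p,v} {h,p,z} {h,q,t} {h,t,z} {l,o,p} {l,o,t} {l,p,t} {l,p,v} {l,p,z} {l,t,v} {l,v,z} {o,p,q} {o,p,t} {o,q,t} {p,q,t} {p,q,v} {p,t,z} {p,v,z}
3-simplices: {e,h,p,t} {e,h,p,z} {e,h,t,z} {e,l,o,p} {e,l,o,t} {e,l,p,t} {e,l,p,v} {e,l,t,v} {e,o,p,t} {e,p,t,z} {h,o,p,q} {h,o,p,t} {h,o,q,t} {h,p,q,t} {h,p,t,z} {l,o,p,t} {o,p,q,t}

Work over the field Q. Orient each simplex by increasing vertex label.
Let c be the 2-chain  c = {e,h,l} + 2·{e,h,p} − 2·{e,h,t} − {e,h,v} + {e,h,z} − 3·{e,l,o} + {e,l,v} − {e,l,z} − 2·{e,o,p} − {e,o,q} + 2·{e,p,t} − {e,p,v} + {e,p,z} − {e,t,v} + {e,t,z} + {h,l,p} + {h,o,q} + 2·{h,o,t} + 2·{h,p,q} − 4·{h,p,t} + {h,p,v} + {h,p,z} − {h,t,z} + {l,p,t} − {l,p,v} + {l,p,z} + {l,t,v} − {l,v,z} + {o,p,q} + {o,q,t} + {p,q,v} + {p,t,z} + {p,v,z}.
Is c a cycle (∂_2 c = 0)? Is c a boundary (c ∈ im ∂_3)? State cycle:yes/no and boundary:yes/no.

cycle:no boundary:no

n_0=9 n_1=32 n_2=42 n_3=17  [Q]
∂1: piv[eh,el,eo,ep,eq,et,ev,ez] rk=8  ker:hl,ho,hp,hq,ht,hv,hz,lo,lp,lt,lv,lz,op,oq,ot,pq,pt,pv,pz,qt,qv,tv,tz,vz
∂2: piv[ehl,ehp,eht,ehv,ehz,elo,elp,elt,elv,elz,eop,eoq,eot,ept,epv,epz,etv,etz,hop,hoq,hpq,hqt,lvz,pqv] rk=24  ker:hlp,hot,hpt,hpv,hpz,htz,lop,lot,lpt,lpv,lpz,ltv,opq,opt,oqt,pqt,ptz,pvz
∂3: piv[ehpt,ehpz,ehtz,elop,elot,elpt,elpv,eltv,eopt,eptz,hopq,hopt,hoqt,hpqt] rk=14  ker:hptz,lopt,opqt
∂2c = {e,h} − 4·{e,l} + 2·{e,p} + {e,q} + 2·{e,v} − 2·{e,z} + 2·{h,l} + 3·{h,o} + {h,p} − 3·{h,q} − {h,t} − 2·{h,v} + {h,z} − 3·{l,o} + 2·{l,p} − {l,z} − {o,p} + {o,t} + 4·{p,q} − {p,v} + {p,z} + {q,t} + {q,v} + {t,z}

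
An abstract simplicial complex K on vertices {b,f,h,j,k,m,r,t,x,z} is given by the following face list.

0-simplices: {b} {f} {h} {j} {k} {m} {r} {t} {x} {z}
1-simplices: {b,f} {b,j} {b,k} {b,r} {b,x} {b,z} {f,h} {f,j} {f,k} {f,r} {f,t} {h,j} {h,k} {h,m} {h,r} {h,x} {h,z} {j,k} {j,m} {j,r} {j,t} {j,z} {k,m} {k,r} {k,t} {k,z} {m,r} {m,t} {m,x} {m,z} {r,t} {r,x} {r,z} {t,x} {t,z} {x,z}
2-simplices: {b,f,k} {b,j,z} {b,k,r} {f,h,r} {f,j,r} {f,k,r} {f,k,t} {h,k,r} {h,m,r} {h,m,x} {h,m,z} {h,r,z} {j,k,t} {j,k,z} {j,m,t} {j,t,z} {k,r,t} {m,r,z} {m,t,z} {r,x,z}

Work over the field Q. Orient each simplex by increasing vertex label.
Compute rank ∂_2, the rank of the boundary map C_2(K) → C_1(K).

rank∂_2=19

n_0=10 n_1=36 n_2=20  [Q]
∂1: piv[bf,bj,bk,br,bx,bz,fh,ft,hm] rk=9  ker:fj,fk,fr,hj,hk,hr,hx,hz,jk,jm,jr,jt,jz,km,kr,kt,kz,mr,mt,mx,mz,rt,rx,rz,tx,tz,xz
∂2: piv[bfk,bjz,bkr,fhr,fjr,fkr,fkt,hkr,hmr,hmx,hmz,hrz,jkt,jkz,jmt,jtz,krt,mtz,rxz] rk=19  ker:mrz
rk∂_2=19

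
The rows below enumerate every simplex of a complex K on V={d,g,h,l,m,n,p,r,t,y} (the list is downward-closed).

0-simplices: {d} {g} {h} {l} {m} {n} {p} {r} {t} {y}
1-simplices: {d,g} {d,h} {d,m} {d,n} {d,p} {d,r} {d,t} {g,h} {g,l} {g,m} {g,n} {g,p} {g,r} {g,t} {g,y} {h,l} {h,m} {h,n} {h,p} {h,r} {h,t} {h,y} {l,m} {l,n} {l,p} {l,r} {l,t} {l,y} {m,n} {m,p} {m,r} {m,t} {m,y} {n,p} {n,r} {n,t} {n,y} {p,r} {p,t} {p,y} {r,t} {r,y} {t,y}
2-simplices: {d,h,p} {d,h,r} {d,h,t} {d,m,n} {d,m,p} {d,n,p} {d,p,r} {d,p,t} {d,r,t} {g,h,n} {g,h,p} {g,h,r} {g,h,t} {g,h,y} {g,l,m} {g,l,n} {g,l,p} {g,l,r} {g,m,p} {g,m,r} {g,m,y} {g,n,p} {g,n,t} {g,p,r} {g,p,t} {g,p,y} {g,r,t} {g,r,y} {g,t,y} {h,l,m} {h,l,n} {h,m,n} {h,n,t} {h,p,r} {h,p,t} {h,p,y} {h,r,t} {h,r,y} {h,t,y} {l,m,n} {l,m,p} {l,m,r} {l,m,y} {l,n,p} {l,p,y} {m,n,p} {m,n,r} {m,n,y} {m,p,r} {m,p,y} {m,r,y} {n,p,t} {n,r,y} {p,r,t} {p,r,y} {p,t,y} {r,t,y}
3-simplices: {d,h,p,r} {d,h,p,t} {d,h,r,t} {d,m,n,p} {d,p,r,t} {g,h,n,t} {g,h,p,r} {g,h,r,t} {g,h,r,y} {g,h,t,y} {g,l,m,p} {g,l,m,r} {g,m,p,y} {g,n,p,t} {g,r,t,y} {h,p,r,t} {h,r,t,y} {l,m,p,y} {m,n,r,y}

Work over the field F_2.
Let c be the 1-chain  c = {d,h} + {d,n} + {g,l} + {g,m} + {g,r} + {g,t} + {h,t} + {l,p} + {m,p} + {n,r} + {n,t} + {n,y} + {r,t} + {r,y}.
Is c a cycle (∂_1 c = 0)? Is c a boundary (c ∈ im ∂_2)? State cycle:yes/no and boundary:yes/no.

n_0=10 n_1=43 n_2=57 n_3=19  [Z2]
∂1: piv[dg,dh,dm,dn,dp,dr,dt,gl,gy] rk=9  ker:gh,gm,gn,gp,gr,gt,hl,hm,hn,hp,hr,ht,hy,lm,ln,lp,lr,lt,ly,mn,mp,mr,mt,my,np,nr,nt,ny,pr,pt,py,rt,ry,ty
∂2: piv[dhp,dhr,dht,dmn,dmp,dnp,dpr,dpt,drt,ghn,ghp,ghr,ght,ghy,glm,gln,glp,glr,gmp,gmr,gmy,gnp,gnt,gpy,gry,gty,hlm,hln,lmy,mnr,mny] rk=31  ker:gpr,gpt,grt,hmn,hnt,hpr,hpt,hpy,hrt,hry,hty,lmn,lmp,lmr,lnp,lpy,mnp,mpr,mpy,mry,npt,nry,prt,pry,pty,rty
∂3: piv[dhpr,dhpt,dhrt,dmnp,dprt,ghnt,ghpr,ghrt,ghry,ghty,glmp,glmr,gmpy,gnpt,grty,lmpy,mnry] rk=17  ker:hprt,hrty
∂1c = 0
c vs im∂2: reduces to 0 ⇒ boundary

cycle:yes boundary:yes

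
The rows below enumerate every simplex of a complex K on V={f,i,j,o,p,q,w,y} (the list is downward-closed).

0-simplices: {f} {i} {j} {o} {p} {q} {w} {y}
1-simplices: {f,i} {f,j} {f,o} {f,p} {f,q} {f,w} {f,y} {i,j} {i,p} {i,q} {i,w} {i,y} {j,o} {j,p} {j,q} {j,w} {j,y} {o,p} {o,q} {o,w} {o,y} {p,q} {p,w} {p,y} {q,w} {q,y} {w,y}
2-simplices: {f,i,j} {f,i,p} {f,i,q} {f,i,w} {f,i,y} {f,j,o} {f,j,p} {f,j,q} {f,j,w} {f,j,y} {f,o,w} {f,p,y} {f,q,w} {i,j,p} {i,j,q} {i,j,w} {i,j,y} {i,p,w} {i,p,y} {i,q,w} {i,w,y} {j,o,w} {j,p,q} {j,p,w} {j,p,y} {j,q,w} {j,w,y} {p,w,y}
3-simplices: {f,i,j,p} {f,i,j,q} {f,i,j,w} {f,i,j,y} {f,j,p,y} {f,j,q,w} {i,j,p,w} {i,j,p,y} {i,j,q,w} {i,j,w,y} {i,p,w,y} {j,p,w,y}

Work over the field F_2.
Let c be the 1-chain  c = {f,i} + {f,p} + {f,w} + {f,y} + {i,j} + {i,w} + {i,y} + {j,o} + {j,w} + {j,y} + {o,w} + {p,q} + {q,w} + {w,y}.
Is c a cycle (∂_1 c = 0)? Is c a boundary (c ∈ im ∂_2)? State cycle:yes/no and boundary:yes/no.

cycle:yes boundary:yes

n_0=8 n_1=27 n_2=28 n_3=12  [Z2]
∂1: piv[fi,fj,fo,fp,fq,fw,fy] rk=7  ker:ij,ip,iq,iw,iy,jo,jp,jq,jw,jy,op,oq,ow,oy,pq,pw,py,qw,qy,wy
∂2: piv[fij,fip,fiq,fiw,fiy,fjo,fjp,fjq,fjw,fjy,fow,fpy,fqw,ipw,iwy,jpq] rk=16  ker:ijp,ijq,ijw,ijy,ipy,iqw,jow,jpw,jpy,jqw,jwy,pwy
∂3: piv[fijp,fijq,fijw,fijy,fjpy,fjqw,ijpw,ijpy,ijqw,ijwy,ipwy] rk=11  ker:jpwy
∂1c = 0
c vs im∂2: reduces to 0 ⇒ boundary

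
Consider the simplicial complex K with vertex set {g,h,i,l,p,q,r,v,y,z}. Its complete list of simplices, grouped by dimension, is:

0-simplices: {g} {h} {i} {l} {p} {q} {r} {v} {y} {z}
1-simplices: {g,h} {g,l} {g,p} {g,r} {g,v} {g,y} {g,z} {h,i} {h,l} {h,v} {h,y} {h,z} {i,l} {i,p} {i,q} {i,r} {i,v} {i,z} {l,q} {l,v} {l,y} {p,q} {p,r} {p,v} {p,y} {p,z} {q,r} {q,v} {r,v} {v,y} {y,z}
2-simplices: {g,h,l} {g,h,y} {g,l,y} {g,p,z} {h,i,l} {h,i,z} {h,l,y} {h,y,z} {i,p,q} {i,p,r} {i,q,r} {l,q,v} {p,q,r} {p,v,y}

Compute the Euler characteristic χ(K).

n_0=10 n_1=31 n_2=14
χ=+10−31+14=-7

χ(K)=-7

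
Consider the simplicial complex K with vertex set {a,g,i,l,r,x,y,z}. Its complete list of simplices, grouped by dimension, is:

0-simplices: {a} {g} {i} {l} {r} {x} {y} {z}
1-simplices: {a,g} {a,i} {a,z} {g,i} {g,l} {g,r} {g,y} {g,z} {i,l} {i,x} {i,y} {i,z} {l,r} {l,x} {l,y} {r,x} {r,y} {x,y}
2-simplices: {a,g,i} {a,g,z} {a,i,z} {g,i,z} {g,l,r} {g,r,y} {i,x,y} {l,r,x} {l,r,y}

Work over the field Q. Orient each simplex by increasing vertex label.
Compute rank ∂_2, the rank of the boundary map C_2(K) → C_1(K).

n_0=8 n_1=18 n_2=9  [Q]
∂1: piv[ag,ai,az,gl,gr,gy,ix] rk=7  ker:gi,gz,il,iy,iz,lr,lx,ly,rx,ry,xy
∂2: piv[agi,agz,aiz,glr,gry,ixy,lrx,lry] rk=8  ker:giz
rk∂_2=8

rank∂_2=8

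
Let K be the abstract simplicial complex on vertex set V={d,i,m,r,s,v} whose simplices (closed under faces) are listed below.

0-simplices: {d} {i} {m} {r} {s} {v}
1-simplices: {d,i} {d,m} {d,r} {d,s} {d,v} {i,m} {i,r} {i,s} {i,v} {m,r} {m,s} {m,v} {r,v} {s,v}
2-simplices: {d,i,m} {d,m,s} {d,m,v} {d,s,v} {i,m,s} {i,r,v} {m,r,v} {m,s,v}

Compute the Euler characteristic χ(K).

n_0=6 n_1=14 n_2=8
χ=+6−14+8=0

χ(K)=0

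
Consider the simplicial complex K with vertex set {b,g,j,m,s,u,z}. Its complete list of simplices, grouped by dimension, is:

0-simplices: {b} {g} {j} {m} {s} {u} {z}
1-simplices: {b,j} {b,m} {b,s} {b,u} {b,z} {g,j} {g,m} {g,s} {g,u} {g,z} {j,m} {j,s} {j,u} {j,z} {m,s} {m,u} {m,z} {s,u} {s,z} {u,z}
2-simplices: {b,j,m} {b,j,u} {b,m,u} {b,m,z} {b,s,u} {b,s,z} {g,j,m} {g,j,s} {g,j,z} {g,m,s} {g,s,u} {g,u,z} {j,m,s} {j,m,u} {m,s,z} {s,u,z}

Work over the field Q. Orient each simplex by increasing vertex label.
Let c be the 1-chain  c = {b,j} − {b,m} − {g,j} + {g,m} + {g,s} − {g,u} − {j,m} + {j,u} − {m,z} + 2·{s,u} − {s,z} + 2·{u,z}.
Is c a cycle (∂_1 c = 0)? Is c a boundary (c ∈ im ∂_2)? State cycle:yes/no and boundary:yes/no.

cycle:yes boundary:yes

n_0=7 n_1=20 n_2=16  [Q]
∂1: piv[bj,bm,bs,bu,bz,gj] rk=6  ker:gm,gs,gu,gz,jm,js,ju,jz,ms,mu,mz,su,sz,uz
∂2: piv[bjm,bju,bmu,bmz,bsu,bsz,gjm,gjs,gjz,gms,gsu,guz,msz,suz] rk=14  ker:jms,jmu
∂1c = 0
c vs im∂2: reduces to 0 ⇒ boundary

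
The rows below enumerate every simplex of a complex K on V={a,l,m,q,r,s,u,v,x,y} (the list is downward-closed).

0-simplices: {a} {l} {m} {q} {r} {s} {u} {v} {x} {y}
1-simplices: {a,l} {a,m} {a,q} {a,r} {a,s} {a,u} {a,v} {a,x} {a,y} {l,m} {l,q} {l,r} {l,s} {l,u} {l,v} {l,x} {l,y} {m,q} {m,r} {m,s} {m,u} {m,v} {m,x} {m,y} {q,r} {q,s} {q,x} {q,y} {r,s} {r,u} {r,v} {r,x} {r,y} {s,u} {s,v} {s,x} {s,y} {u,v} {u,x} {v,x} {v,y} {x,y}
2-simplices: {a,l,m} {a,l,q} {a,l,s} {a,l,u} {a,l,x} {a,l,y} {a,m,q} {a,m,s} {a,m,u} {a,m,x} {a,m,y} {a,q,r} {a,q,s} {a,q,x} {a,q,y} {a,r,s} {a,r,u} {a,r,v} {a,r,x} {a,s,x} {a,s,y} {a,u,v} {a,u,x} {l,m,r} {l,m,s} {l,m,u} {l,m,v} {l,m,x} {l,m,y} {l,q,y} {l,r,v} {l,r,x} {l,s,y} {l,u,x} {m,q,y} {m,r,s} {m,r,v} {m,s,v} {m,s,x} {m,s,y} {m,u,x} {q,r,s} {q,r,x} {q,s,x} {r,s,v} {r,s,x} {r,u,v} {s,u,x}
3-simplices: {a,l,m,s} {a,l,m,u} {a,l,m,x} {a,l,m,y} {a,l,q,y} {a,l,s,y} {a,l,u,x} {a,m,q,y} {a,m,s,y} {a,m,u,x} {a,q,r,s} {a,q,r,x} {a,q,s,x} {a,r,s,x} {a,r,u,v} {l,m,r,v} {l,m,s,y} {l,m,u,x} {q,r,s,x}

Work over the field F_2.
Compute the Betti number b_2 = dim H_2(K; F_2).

n_0=10 n_1=42 n_2=48 n_3=19  [Z2]
∂1: piv[al,am,aq,ar,as,au,av,ax,ay] rk=9  ker:lm,lq,lr,ls,lu,lv,lx,ly,mq,mr,ms,mu,mv,mx,my,qr,qs,qx,qy,rs,ru,rv,rx,ry,su,sv,sx,sy,uv,ux,vx,vy,xy
∂2: piv[alm,alq,als,alu,alx,aly,amq,ams,amu,amx,amy,aqr,aqs,aqx,aqy,ars,aru,arv,arx,asx,asy,auv,aux,lmr,lmv,lrv,lrx,msv,sux] rk=29  ker:lms,lmu,lmx,lmy,lqy,lsy,lux,mqy,mrs,mrv,msx,msy,mux,qrs,qrx,qsx,rsv,rsx,ruv
∂3: piv[alms,almu,almx,almy,alqy,alsy,alux,amqy,amsy,amux,aqrs,aqrx,aqsx,arsx,aruv,lmrv] rk=16  ker:lmsy,lmux,qrsx
b_2=(48−29)−16=3

b_2=3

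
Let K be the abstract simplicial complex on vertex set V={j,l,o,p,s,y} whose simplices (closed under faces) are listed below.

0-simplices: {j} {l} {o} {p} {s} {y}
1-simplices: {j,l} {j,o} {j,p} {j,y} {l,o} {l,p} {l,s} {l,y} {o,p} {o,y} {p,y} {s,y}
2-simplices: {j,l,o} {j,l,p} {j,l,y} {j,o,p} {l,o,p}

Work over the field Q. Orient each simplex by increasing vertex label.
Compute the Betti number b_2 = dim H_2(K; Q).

b_2=1

n_0=6 n_1=12 n_2=5  [Q]
∂1: piv[jl,jo,jp,jy,ls] rk=5  ker:lo,lp,ly,op,oy,py,sy
∂2: piv[jlo,jlp,jly,jop] rk=4  ker:lop
b_2=(5−4)−0=1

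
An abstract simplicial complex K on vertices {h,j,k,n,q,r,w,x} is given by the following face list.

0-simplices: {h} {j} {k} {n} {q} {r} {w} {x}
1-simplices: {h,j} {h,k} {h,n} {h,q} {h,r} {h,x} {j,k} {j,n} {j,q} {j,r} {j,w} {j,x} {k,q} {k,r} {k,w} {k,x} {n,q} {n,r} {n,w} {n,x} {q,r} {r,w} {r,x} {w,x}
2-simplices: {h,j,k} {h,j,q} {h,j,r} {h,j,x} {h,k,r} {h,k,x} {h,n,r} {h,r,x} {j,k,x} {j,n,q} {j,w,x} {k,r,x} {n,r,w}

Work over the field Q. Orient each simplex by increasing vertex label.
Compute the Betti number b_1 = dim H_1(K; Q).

b_1=6

n_0=8 n_1=24 n_2=13  [Q]
∂1: piv[hj,hk,hn,hq,hr,hx,jw] rk=7  ker:jk,jn,jq,jr,jx,kq,kr,kw,kx,nq,nr,nw,nx,qr,rw,rx,wx
∂2: piv[hjk,hjq,hjr,hjx,hkr,hkx,hnr,hrx,jnq,jwx,nrw] rk=11  ker:jkx,krx
b_1=(24−7)−11=6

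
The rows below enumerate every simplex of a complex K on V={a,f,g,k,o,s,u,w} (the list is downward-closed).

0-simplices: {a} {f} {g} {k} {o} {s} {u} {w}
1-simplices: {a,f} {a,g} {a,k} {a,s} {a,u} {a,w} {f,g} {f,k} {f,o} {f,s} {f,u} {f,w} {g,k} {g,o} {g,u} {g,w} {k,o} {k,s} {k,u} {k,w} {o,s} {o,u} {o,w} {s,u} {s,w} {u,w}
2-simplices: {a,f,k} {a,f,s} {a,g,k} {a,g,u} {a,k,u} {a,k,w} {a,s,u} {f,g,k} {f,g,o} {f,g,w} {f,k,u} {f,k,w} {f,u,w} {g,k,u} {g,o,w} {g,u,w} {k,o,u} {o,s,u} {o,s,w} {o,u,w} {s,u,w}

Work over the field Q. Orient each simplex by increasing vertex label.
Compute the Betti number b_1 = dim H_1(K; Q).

b_1=1

n_0=8 n_1=26 n_2=21  [Q]
∂1: piv[af,ag,ak,as,au,aw,fo] rk=7  ker:fg,fk,fs,fu,fw,gk,go,gu,gw,ko,ks,ku,kw,os,ou,ow,su,sw,uw
∂2: piv[afk,afs,agk,agu,aku,akw,asu,fgk,fgo,fgw,fku,fkw,fuw,gow,kou,osu,osw,ouw] rk=18  ker:gku,guw,suw
b_1=(26−7)−18=1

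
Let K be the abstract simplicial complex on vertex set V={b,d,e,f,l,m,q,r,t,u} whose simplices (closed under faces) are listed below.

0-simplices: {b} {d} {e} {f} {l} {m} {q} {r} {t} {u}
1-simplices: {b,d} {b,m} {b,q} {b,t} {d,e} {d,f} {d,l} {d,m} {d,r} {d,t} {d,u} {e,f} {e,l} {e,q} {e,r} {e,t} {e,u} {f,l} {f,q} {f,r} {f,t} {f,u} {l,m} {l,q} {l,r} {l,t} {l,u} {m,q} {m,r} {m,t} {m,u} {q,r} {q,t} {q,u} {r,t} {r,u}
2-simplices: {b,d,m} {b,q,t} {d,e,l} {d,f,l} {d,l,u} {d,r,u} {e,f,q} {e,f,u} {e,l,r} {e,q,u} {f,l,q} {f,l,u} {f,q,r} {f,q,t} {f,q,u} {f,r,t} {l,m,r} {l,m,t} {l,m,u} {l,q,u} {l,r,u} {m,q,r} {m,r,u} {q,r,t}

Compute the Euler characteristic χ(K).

χ(K)=-2

n_0=10 n_1=36 n_2=24
χ=+10−36+24=-2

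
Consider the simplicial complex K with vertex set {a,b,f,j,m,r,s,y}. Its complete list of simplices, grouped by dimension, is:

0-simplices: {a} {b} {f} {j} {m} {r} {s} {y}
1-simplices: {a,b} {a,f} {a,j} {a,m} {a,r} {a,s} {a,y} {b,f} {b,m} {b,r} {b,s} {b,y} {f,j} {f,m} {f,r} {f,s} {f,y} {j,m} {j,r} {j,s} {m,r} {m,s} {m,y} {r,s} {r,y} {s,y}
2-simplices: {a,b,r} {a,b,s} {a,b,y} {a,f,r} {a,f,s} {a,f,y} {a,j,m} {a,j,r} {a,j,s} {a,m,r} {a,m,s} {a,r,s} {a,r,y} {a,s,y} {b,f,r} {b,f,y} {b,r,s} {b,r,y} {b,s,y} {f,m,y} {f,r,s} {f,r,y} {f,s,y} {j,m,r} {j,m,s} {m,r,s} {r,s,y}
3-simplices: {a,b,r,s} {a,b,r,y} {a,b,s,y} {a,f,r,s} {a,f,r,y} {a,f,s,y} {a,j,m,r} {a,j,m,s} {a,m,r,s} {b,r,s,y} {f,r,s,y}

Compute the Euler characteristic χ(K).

n_0=8 n_1=26 n_2=27 n_3=11
χ=+8−26+27−11=-2

χ(K)=-2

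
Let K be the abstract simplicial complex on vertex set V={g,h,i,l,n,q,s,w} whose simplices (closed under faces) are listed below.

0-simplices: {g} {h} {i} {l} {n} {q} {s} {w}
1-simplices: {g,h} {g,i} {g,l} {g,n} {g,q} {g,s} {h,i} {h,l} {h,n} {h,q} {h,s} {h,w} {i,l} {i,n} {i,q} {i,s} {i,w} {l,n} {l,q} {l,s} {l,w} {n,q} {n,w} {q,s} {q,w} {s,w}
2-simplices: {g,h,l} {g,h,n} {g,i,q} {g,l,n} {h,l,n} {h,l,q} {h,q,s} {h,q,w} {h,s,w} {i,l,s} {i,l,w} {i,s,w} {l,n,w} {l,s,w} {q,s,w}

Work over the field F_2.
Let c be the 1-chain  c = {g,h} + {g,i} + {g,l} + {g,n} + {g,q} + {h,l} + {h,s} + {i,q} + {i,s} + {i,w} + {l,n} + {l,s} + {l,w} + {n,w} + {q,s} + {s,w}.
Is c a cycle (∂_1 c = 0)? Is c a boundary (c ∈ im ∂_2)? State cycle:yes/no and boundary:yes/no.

n_0=8 n_1=26 n_2=15  [Z2]
∂1: piv[gh,gi,gl,gn,gq,gs,hw] rk=7  ker:hi,hl,hn,hq,hs,il,in,iq,is,iw,ln,lq,ls,lw,nq,nw,qs,qw,sw
∂2: piv[ghl,ghn,giq,gln,hlq,hqs,hqw,hsw,ils,ilw,isw,lnw] rk=12  ker:hln,lsw,qsw
∂1c = {g} + {h} + {l} + {n} + {q} + {s}

cycle:no boundary:no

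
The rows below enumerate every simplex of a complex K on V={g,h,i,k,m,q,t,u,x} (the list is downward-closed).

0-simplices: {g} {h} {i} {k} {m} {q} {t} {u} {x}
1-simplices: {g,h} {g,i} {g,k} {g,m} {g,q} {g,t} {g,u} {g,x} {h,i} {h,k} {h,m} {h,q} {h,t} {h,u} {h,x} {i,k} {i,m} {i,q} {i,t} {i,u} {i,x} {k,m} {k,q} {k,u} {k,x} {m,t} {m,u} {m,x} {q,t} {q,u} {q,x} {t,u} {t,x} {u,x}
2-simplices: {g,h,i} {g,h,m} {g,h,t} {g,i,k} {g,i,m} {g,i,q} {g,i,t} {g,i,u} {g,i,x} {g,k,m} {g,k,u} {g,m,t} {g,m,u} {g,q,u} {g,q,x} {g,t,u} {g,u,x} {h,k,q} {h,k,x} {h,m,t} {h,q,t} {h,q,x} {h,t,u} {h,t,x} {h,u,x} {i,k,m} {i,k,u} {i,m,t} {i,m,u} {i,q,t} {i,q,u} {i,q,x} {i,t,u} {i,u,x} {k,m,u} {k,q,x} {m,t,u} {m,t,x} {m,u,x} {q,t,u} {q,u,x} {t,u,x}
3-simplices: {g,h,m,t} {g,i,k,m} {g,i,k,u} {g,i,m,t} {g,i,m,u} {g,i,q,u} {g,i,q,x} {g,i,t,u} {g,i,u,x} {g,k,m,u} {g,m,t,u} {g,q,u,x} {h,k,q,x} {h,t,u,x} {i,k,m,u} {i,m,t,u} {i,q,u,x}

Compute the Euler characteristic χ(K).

n_0=9 n_1=34 n_2=42 n_3=17
χ=+9−34+42−17=0

χ(K)=0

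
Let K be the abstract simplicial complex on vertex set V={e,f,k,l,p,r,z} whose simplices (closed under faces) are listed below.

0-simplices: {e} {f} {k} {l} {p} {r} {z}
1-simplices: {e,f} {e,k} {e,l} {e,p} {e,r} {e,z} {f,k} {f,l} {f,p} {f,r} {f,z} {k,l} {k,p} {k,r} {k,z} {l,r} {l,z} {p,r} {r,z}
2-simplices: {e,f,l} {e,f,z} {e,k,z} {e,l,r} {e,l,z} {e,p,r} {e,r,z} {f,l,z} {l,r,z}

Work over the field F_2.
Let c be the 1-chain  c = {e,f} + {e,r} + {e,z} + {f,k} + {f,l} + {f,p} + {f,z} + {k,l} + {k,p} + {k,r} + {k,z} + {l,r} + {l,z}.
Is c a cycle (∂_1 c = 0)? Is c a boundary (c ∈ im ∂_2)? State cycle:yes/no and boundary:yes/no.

cycle:no boundary:no

n_0=7 n_1=19 n_2=9  [Z2]
∂1: piv[ef,ek,el,ep,er,ez] rk=6  ker:fk,fl,fp,fr,fz,kl,kp,kr,kz,lr,lz,pr,rz
∂2: piv[efl,efz,ekz,elr,elz,epr,erz] rk=7  ker:flz,lrz
∂1c = {e} + {f} + {k} + {r}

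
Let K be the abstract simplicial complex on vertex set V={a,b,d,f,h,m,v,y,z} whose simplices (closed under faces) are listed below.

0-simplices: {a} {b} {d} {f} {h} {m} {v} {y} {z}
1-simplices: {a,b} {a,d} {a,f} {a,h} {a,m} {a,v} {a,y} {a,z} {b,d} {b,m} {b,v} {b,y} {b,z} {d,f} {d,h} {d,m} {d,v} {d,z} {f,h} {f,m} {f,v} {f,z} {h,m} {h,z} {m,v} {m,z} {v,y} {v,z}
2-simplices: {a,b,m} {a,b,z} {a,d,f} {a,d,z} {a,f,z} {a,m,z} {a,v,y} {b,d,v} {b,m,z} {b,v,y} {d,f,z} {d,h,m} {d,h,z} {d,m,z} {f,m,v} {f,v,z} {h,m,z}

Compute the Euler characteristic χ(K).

n_0=9 n_1=28 n_2=17
χ=+9−28+17=-2

χ(K)=-2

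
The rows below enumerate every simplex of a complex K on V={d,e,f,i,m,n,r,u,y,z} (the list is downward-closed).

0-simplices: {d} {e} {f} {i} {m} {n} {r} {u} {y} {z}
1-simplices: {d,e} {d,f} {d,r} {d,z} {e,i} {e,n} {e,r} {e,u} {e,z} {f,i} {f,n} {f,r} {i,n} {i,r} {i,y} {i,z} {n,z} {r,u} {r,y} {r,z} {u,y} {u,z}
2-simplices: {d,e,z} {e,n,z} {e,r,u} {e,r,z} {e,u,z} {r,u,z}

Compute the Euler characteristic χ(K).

χ(K)=-6

n_0=10 n_1=22 n_2=6
χ=+10−22+6=-6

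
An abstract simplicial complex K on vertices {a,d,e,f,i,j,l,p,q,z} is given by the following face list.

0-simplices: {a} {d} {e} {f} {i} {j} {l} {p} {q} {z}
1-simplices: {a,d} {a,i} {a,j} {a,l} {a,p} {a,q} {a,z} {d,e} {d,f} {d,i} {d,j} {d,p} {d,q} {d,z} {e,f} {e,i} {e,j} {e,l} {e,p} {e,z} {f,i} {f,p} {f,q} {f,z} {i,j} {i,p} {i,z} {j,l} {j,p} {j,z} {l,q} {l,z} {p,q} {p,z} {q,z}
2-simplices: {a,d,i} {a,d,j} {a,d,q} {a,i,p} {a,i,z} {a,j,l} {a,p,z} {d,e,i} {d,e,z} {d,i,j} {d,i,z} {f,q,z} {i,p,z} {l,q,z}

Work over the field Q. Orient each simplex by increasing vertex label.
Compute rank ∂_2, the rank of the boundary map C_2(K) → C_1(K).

rank∂_2=13

n_0=10 n_1=35 n_2=14  [Q]
∂1: piv[ad,ai,aj,al,ap,aq,az,de,df] rk=9  ker:di,dj,dp,dq,dz,ef,ei,ej,el,ep,ez,fi,fp,fq,fz,ij,ip,iz,jl,jp,jz,lq,lz,pq,pz,qz
∂2: piv[adi,adj,adq,aip,aiz,ajl,apz,dei,dez,dij,diz,fqz,lqz] rk=13  ker:ipz
rk∂_2=13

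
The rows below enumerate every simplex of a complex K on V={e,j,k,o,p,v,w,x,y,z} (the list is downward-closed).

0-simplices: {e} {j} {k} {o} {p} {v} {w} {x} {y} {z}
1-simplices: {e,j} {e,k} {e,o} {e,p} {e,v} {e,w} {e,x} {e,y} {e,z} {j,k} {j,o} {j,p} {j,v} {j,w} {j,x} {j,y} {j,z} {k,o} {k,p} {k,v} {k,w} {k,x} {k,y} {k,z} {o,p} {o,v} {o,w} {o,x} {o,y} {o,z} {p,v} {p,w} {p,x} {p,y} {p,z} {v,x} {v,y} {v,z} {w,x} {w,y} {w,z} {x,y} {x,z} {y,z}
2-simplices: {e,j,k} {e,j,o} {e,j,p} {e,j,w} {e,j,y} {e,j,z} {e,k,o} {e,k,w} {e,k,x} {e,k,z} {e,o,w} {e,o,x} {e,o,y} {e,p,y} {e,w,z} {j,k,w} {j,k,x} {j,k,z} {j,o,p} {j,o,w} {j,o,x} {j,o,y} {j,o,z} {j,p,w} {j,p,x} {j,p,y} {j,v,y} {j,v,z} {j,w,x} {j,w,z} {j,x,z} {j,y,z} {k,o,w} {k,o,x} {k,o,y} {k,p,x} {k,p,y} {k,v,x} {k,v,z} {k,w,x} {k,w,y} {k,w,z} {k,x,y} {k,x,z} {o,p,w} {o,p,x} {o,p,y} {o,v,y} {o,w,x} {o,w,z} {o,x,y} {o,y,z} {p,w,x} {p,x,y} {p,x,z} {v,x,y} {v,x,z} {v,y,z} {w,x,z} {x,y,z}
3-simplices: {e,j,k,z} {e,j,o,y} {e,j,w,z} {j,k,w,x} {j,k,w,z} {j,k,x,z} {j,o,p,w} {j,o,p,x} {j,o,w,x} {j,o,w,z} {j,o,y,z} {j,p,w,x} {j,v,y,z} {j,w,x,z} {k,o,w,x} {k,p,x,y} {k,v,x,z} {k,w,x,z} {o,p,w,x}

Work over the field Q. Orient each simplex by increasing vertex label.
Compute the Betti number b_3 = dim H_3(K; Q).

b_3=2

n_0=10 n_1=44 n_2=60 n_3=19  [Q]
∂1: piv[ej,ek,eo,ep,ev,ew,ex,ey,ez] rk=9  ker:jk,jo,jp,jv,jw,jx,jy,jz,ko,kp,kv,kw,kx,ky,kz,op,ov,ow,ox,oy,oz,pv,pw,px,py,pz,vx,vy,vz,wx,wy,wz,xy,xz,yz
∂2: piv[ejk,ejo,ejp,ejw,ejy,ejz,eko,ekw,ekx,ekz,eow,eox,eoy,epy,ewz,jkx,jop,joz,jpw,jpx,jvy,jvz,jwx,jxz,jyz,koy,kpx,kvx,kvz,kwy,kxy,ovy,pxz] rk=33  ker:jkw,jkz,jow,jox,joy,jpy,jwz,kow,kox,kpy,kwx,kwz,kxz,opw,opx,opy,owx,owz,oxy,oyz,pwx,pxy,vxy,vxz,vyz,wxz,xyz
∂3: piv[ejkz,ejoy,ejwz,jkwx,jkwz,jkxz,jopw,jopx,jowx,jowz,joyz,jpwx,jvyz,jwxz,kowx,kpxy,kvxz] rk=17  ker:kwxz,opwx
b_3=(19−17)−0=2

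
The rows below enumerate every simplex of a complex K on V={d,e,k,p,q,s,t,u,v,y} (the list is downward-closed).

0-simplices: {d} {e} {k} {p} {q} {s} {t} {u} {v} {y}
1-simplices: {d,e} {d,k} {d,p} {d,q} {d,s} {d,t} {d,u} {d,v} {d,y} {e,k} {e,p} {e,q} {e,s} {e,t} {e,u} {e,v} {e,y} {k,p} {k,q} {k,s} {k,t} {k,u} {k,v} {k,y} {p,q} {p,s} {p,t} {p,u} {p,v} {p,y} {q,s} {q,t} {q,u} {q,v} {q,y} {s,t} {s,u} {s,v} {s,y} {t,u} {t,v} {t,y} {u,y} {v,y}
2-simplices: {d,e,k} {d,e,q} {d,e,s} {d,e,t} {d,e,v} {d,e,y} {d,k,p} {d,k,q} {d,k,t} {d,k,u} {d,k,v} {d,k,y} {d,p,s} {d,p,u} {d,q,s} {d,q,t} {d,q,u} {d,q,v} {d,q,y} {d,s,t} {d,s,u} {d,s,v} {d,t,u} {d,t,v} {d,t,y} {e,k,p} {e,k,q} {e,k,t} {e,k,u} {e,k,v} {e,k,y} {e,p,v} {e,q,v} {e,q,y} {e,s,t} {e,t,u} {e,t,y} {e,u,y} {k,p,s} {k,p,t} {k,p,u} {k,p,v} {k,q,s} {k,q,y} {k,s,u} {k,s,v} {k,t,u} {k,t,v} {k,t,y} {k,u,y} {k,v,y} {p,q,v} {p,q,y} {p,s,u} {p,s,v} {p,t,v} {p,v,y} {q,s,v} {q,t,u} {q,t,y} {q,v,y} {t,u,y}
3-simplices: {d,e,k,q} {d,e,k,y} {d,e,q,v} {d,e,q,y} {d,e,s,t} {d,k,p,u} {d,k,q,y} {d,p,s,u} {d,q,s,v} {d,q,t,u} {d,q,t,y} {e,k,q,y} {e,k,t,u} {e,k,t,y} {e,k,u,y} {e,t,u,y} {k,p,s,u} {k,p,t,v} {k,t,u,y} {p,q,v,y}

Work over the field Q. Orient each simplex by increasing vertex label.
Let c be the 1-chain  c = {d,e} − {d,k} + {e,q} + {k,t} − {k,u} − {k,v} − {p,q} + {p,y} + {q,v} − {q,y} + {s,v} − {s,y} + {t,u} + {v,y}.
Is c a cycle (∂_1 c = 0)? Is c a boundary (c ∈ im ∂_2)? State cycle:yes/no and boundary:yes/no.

n_0=10 n_1=44 n_2=62 n_3=20  [Q]
∂1: piv[de,dk,dp,dq,ds,dt,du,dv,dy] rk=9  ker:ek,ep,eq,es,et,eu,ev,ey,kp,kq,ks,kt,ku,kv,ky,pq,ps,pt,pu,pv,py,qs,qt,qu,qv,qy,st,su,sv,sy,tu,tv,ty,uy,vy
∂2: piv[dek,deq,des,det,dev,dey,dkp,dkq,dkt,dku,dkv,dky,dps,dpu,dqs,dqt,dqu,dqv,dqy,dst,dsu,dsv,dtu,dtv,dty,ekp,eku,epv,euy,kps,kpt,kvy,pqv,pqy] rk=34  ker:ekq,ekt,ekv,eky,eqv,eqy,est,etu,ety,kpu,kpv,kqs,kqy,ksu,ksv,ktu,ktv,kty,kuy,psu,psv,ptv,pvy,qsv,qtu,qty,qvy,tuy
∂3: piv[dekq,deky,deqv,deqy,dest,dkpu,dkqy,dpsu,dqsv,dqtu,dqty,ektu,ekty,ekuy,etuy,kpsu,kptv,pqvy] rk=18  ker:ekqy,ktuy
∂1c = 0
c vs im∂2: residual ≠ 0 ⇒ not boundary

cycle:yes boundary:no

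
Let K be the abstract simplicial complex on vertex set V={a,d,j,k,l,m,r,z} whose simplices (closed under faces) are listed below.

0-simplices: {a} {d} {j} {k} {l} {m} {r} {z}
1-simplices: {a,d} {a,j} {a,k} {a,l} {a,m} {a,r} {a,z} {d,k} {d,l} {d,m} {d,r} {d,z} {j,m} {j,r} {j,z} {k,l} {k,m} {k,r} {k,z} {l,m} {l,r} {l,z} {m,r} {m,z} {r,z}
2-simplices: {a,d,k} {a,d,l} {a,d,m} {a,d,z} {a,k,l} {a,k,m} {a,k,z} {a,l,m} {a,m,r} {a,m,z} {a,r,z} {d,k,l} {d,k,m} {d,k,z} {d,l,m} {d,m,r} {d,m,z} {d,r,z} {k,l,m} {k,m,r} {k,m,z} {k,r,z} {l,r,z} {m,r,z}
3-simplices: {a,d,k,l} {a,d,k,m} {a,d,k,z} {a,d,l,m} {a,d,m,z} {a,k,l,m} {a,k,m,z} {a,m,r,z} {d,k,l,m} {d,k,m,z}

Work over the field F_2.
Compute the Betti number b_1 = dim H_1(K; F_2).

n_0=8 n_1=25 n_2=24 n_3=10  [Z2]
∂1: piv[ad,aj,ak,al,am,ar,az] rk=7  ker:dk,dl,dm,dr,dz,jm,jr,jz,kl,km,kr,kz,lm,lr,lz,mr,mz,rz
∂2: piv[adk,adl,adm,adz,akl,akm,akz,alm,amr,amz,arz,dmr,kmr,lrz] rk=14  ker:dkl,dkm,dkz,dlm,dmz,drz,klm,kmz,krz,mrz
∂3: piv[adkl,adkm,adkz,adlm,admz,aklm,akmz,amrz] rk=8  ker:dklm,dkmz
b_1=(25−7)−14=4

b_1=4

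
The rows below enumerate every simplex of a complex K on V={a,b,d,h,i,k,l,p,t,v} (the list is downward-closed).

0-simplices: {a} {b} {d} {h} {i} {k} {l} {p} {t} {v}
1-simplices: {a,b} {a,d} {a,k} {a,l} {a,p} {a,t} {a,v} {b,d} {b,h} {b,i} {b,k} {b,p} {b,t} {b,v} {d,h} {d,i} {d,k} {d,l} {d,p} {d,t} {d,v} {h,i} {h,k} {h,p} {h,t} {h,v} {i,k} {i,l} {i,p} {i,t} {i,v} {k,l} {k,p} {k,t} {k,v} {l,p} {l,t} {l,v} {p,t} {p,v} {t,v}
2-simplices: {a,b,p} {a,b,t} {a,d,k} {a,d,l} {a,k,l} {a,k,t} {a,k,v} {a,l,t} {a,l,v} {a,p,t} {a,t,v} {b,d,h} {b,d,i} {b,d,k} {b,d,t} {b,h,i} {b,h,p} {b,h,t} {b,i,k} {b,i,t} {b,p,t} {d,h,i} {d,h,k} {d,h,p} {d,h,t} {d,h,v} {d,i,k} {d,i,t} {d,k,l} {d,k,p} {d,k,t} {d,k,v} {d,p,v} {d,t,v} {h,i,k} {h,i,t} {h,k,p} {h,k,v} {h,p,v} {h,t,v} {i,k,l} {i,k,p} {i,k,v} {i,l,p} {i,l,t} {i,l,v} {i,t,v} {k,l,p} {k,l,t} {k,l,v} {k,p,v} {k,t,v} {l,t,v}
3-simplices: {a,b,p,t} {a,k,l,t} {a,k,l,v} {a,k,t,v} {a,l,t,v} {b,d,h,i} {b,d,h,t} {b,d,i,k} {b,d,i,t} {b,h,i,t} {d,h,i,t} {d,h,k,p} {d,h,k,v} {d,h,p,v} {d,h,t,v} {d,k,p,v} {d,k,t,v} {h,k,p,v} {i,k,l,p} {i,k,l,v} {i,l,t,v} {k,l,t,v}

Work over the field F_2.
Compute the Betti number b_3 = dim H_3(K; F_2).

n_0=10 n_1=41 n_2=53 n_3=22  [Z2]
∂1: piv[ab,ad,ak,al,ap,at,av,bh,bi] rk=9  ker:bd,bk,bp,bt,bv,dh,di,dk,dl,dp,dt,dv,hi,hk,hp,ht,hv,ik,il,ip,it,iv,kl,kp,kt,kv,lp,lt,lv,pt,pv,tv
∂2: piv[abp,abt,adk,adl,akl,akt,akv,alt,alv,apt,atv,bdh,bdi,bdk,bdt,bhi,bhp,bht,bik,bit,dhk,dhp,dhv,dkp,dkt,dkv,dpv,ikl,ikp,ikv,ilp] rk=31  ker:bpt,dhi,dht,dik,dit,dkl,dtv,hik,hit,hkp,hkv,hpv,htv,ilt,ilv,itv,klp,klt,klv,kpv,ktv,ltv
∂3: piv[abpt,aklt,aklv,aktv,altv,bdhi,bdht,bdik,bdit,bhit,dhkp,dhkv,dhpv,dhtv,dkpv,dktv,iklp,iklv,iltv] rk=19  ker:dhit,hkpv,kltv
b_3=(22−19)−0=3

b_3=3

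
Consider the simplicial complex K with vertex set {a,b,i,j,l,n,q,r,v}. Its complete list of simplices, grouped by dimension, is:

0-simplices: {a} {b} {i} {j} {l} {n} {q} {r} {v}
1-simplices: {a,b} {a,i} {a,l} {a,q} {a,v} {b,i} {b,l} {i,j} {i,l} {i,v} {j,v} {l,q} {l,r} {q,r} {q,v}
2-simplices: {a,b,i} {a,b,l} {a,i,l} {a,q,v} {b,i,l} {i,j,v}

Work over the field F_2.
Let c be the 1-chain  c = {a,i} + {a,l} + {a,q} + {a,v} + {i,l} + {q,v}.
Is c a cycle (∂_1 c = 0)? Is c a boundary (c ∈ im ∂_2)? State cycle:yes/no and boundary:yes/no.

n_0=9 n_1=15 n_2=6  [Z2]
∂1: piv[ab,ai,al,aq,av,ij,lr] rk=7  ker:bi,bl,il,iv,jv,lq,qr,qv
∂2: piv[abi,abl,ail,aqv,ijv] rk=5  ker:bil
∂1c = 0
c vs im∂2: reduces to 0 ⇒ boundary

cycle:yes boundary:yes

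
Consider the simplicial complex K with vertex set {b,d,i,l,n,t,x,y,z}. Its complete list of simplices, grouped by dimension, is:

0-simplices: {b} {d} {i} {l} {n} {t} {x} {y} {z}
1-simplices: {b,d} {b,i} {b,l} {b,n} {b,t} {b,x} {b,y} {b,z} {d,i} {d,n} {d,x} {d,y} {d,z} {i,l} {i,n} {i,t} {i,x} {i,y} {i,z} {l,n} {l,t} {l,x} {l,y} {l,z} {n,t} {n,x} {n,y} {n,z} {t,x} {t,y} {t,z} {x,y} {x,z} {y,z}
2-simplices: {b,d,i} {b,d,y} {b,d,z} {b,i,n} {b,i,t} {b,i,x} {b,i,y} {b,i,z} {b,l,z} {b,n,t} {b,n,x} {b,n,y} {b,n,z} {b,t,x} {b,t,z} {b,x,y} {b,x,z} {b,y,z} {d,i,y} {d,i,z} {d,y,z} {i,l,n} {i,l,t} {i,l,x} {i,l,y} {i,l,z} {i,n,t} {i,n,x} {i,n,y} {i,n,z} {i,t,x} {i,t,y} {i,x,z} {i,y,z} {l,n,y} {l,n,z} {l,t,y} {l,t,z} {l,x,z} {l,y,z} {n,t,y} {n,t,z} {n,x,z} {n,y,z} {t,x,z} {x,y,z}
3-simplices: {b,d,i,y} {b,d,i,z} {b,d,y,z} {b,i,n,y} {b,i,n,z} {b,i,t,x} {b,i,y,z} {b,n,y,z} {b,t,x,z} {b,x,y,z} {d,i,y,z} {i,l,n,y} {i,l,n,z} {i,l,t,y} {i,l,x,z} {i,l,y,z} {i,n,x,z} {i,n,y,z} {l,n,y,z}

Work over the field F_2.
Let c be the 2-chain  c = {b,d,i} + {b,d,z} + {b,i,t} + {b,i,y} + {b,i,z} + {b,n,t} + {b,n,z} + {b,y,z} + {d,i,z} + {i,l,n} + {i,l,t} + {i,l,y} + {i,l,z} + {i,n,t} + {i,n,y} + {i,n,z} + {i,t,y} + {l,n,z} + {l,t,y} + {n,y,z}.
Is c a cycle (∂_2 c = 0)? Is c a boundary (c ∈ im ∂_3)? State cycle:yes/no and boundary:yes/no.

n_0=9 n_1=34 n_2=46 n_3=19  [Z2]
∂1: piv[bd,bi,bl,bn,bt,bx,by,bz] rk=8  ker:di,dn,dx,dy,dz,il,in,it,ix,iy,iz,ln,lt,lx,ly,lz,nt,nx,ny,nz,tx,ty,tz,xy,xz,yz
∂2: piv[bdi,bdy,bdz,bin,bit,bix,biy,biz,blz,bnt,bnx,bny,bnz,btx,btz,bxy,bxz,byz,iln,ilt,ilx,ily,ilz,ity] rk=24  ker:diy,diz,dyz,int,inx,iny,inz,itx,ixz,iyz,lny,lnz,lty,ltz,lxz,lyz,nty,ntz,nxz,nyz,txz,xyz
∂3: piv[bdiy,bdiz,bdyz,biny,binz,bitx,biyz,bnyz,btxz,bxyz,ilny,ilnz,ilty,ilxz,ilyz,inxz] rk=16  ker:diyz,inyz,lnyz
∂2c = 0
c vs im∂3: residual ≠ 0 ⇒ not boundary

cycle:yes boundary:no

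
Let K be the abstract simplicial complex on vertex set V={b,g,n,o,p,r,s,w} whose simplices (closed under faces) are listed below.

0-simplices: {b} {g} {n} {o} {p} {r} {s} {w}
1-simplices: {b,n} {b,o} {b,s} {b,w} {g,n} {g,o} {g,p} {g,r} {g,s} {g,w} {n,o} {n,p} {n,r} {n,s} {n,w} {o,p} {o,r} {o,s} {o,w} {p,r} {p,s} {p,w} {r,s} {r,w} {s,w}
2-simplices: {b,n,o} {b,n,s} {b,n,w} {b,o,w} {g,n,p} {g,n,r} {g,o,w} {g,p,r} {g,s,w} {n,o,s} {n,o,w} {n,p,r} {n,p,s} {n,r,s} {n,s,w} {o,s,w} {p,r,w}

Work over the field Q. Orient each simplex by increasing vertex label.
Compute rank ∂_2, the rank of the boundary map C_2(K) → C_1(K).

n_0=8 n_1=25 n_2=17  [Q]
∂1: piv[bn,bo,bs,bw,gn,gp,gr] rk=7  ker:go,gs,gw,no,np,nr,ns,nw,op,or,os,ow,pr,ps,pw,rs,rw,sw
∂2: piv[bno,bns,bnw,bow,gnp,gnr,gow,gpr,gsw,nos,nps,nrs,nsw,prw] rk=14  ker:now,npr,osw
rk∂_2=14

rank∂_2=14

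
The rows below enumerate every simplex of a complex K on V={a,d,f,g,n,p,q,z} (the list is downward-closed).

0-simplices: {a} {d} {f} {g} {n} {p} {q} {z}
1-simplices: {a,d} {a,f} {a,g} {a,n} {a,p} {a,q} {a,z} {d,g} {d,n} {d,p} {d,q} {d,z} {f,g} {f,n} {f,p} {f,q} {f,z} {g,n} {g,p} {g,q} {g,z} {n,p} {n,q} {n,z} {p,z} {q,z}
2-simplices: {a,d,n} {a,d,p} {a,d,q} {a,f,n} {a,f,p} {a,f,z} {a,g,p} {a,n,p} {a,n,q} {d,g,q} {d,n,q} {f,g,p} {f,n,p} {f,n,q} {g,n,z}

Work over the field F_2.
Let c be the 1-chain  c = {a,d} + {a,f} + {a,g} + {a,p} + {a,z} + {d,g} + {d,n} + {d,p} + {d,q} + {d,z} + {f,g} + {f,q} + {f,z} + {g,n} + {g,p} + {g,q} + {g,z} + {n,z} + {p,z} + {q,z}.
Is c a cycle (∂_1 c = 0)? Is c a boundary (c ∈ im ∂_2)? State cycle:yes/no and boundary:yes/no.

cycle:no boundary:no

n_0=8 n_1=26 n_2=15  [Z2]
∂1: piv[ad,af,ag,an,ap,aq,az] rk=7  ker:dg,dn,dp,dq,dz,fg,fn,fp,fq,fz,gn,gp,gq,gz,np,nq,nz,pz,qz
∂2: piv[adn,adp,adq,afn,afp,afz,agp,anp,anq,dgq,fgp,fnq,gnz] rk=13  ker:dnq,fnp
∂1c = {a} + {g} + {n} + {z}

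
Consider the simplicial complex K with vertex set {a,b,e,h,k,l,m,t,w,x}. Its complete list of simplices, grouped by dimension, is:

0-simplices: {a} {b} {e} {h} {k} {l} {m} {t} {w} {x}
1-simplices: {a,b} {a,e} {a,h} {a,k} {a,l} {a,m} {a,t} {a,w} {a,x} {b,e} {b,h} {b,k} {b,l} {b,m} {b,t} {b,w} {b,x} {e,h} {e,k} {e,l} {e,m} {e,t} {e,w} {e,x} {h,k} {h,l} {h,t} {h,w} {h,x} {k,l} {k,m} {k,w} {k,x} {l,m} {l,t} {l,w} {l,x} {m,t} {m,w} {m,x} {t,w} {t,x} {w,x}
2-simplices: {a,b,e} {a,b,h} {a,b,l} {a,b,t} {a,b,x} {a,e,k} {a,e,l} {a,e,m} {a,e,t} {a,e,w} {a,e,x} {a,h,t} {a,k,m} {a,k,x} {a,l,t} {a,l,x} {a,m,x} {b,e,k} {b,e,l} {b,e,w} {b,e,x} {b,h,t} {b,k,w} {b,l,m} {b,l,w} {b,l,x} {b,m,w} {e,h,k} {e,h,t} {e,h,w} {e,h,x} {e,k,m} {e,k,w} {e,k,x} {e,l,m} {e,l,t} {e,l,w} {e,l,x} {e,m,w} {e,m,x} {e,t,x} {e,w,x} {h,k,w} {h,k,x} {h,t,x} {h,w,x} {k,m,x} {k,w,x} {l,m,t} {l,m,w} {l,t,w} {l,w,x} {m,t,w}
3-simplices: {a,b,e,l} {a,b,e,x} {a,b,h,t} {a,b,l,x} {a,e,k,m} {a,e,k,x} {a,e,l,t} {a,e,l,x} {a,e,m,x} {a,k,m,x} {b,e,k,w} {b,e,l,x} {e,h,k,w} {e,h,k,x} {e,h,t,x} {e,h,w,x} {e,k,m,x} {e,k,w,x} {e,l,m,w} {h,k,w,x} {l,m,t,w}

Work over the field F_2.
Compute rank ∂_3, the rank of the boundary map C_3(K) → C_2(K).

n_0=10 n_1=43 n_2=53 n_3=21  [Z2]
∂1: piv[ab,ae,ah,ak,al,am,at,aw,ax] rk=9  ker:be,bh,bk,bl,bm,bt,bw,bx,eh,ek,el,em,et,ew,ex,hk,hl,ht,hw,hx,kl,km,kw,kx,lm,lt,lw,lx,mt,mw,mx,tw,tx,wx
∂2: piv[abe,abh,abl,abt,abx,aek,ael,aem,aet,aew,aex,aht,akm,akx,alt,alx,amx,bek,bew,bkw,blm,blw,bmw,ehk,eht,ehw,ehx,elm,etx,ewx,lmt,ltw] rk=32  ker:bel,bex,bht,blx,ekm,ekw,ekx,elt,elw,elx,emw,emx,hkw,hkx,htx,hwx,kmx,kwx,lmw,lwx,mtw
∂3: piv[abel,abex,abht,ablx,aekm,aekx,aelt,aelx,aemx,akmx,bekw,ehkw,ehkx,ehtx,ehwx,ekwx,elmw,lmtw] rk=18  ker:belx,ekmx,hkwx
rk∂_3=18

rank∂_3=18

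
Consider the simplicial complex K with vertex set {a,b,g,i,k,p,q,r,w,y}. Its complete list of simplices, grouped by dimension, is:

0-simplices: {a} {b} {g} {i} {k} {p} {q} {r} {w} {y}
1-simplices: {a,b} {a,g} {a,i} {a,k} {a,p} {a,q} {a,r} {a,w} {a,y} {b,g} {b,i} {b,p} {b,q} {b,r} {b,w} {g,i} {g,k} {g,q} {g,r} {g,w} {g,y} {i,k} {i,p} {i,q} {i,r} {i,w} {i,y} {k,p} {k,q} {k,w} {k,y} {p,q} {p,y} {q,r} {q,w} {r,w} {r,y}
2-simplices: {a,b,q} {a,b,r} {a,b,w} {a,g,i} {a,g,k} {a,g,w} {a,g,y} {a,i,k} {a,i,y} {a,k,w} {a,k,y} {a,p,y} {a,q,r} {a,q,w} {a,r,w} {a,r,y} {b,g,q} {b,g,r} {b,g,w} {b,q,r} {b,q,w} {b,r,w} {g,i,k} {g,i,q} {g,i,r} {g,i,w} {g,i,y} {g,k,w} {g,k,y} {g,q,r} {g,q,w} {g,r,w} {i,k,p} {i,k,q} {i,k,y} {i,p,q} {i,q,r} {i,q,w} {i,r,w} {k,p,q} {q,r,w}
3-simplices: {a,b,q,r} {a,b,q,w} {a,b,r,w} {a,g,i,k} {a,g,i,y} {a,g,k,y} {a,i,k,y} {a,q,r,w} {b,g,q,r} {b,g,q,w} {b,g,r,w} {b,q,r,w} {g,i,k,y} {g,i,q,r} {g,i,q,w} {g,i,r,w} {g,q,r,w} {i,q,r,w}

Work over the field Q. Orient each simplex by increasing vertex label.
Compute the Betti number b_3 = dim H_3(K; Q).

b_3=4

n_0=10 n_1=37 n_2=41 n_3=18  [Q]
∂1: piv[ab,ag,ai,ak,ap,aq,ar,aw,ay] rk=9  ker:bg,bi,bp,bq,br,bw,gi,gk,gq,gr,gw,gy,ik,ip,iq,ir,iw,iy,kp,kq,kw,ky,pq,py,qr,qw,rw,ry
∂2: piv[abq,abr,abw,agi,agk,agw,agy,aik,aiy,akw,aky,apy,aqr,aqw,arw,ary,bgq,bgr,bgw,giq,gir,giw,ikp,ikq,ipq] rk=25  ker:bqr,bqw,brw,gik,giy,gkw,gky,gqr,gqw,grw,iky,iqr,iqw,irw,kpq,qrw
∂3: piv[abqr,abqw,abrw,agik,agiy,agky,aiky,aqrw,bgqr,bgqw,bgrw,giqr,giqw,girw] rk=14  ker:bqrw,giky,gqrw,iqrw
b_3=(18−14)−0=4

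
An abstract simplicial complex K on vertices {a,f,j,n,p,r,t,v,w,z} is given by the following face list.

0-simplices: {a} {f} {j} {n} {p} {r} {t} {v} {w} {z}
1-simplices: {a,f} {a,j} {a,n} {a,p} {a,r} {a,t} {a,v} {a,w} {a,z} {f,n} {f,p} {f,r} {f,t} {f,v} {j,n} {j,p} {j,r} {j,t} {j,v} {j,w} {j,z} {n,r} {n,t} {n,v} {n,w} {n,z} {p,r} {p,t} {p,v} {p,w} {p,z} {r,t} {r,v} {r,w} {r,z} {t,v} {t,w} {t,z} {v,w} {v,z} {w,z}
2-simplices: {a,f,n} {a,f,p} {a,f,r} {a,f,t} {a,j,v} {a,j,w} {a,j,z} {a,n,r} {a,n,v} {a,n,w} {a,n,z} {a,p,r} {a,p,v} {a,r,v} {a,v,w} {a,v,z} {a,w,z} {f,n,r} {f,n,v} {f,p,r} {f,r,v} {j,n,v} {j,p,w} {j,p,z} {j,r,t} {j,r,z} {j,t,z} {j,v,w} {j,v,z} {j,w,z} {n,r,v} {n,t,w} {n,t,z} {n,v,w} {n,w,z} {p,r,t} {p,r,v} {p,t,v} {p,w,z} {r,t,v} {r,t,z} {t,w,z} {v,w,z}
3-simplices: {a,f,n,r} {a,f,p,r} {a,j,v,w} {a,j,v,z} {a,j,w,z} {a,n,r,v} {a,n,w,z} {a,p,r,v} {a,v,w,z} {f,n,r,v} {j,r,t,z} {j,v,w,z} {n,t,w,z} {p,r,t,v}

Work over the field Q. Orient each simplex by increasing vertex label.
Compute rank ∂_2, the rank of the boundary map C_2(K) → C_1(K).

n_0=10 n_1=41 n_2=43 n_3=14  [Q]
∂1: piv[af,aj,an,ap,ar,at,av,aw,az] rk=9  ker:fn,fp,fr,ft,fv,jn,jp,jr,jt,jv,jw,jz,nr,nt,nv,nw,nz,pr,pt,pv,pw,pz,rt,rv,rw,rz,tv,tw,tz,vw,vz,wz
∂2: piv[afn,afp,afr,aft,ajv,ajw,ajz,anr,anv,anw,anz,apr,apv,arv,avw,avz,awz,fnv,jnv,jpw,jpz,jrt,jrz,jtz,ntw,ntz,prt,ptv] rk=28  ker:fnr,fpr,frv,jvw,jvz,jwz,nrv,nvw,nwz,prv,pwz,rtv,rtz,twz,vwz
∂3: piv[afnr,afpr,ajvw,ajvz,ajwz,anrv,anwz,aprv,avwz,fnrv,jrtz,ntwz,prtv] rk=13  ker:jvwz
rk∂_2=28

rank∂_2=28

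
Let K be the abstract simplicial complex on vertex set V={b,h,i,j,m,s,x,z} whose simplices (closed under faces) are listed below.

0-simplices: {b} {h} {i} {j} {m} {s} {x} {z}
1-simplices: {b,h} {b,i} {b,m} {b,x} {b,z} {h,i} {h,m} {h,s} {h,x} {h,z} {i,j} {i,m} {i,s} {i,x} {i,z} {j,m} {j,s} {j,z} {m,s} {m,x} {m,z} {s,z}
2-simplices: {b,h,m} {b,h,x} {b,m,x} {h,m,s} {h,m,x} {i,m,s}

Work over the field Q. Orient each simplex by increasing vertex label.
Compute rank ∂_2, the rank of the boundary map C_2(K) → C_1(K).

n_0=8 n_1=22 n_2=6  [Q]
∂1: piv[bh,bi,bm,bx,bz,hs,ij] rk=7  ker:hi,hm,hx,hz,im,is,ix,iz,jm,js,jz,ms,mx,mz,sz
∂2: piv[bhm,bhx,bmx,hms,ims] rk=5  ker:hmx
rk∂_2=5

rank∂_2=5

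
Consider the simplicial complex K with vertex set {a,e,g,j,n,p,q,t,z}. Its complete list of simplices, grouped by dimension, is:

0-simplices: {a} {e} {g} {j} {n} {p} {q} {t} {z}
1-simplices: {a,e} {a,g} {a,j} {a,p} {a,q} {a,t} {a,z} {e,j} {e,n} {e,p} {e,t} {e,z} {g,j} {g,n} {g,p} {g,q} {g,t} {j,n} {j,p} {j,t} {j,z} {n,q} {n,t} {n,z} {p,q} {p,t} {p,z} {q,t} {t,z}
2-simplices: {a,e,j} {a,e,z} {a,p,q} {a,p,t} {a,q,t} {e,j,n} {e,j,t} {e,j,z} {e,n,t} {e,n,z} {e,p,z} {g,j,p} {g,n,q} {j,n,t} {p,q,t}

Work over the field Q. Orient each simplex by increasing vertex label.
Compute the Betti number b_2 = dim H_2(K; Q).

n_0=9 n_1=29 n_2=15  [Q]
∂1: piv[ae,ag,aj,ap,aq,at,az,en] rk=8  ker:ej,ep,et,ez,gj,gn,gp,gq,gt,jn,jp,jt,jz,nq,nt,nz,pq,pt,pz,qt,tz
∂2: piv[aej,aez,apq,apt,aqt,ejn,ejt,ejz,ent,enz,epz,gjp,gnq] rk=13  ker:jnt,pqt
b_2=(15−13)−0=2

b_2=2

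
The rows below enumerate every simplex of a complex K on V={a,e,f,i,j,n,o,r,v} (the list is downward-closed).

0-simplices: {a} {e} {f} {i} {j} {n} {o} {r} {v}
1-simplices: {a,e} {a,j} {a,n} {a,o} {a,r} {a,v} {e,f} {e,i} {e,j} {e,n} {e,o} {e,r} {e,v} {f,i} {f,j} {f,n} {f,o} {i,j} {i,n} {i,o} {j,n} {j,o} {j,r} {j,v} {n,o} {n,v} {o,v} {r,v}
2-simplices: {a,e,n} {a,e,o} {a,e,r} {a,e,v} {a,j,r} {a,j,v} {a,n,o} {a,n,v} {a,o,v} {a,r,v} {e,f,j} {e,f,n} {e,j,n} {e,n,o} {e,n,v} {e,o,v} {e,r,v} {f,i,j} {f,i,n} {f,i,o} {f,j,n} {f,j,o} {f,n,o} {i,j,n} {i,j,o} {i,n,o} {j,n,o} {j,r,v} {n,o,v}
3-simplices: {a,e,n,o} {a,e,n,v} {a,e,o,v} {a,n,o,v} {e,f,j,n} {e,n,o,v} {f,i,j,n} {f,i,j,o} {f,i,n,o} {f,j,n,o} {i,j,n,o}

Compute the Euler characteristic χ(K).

n_0=9 n_1=28 n_2=29 n_3=11
χ=+9−28+29−11=-1

χ(K)=-1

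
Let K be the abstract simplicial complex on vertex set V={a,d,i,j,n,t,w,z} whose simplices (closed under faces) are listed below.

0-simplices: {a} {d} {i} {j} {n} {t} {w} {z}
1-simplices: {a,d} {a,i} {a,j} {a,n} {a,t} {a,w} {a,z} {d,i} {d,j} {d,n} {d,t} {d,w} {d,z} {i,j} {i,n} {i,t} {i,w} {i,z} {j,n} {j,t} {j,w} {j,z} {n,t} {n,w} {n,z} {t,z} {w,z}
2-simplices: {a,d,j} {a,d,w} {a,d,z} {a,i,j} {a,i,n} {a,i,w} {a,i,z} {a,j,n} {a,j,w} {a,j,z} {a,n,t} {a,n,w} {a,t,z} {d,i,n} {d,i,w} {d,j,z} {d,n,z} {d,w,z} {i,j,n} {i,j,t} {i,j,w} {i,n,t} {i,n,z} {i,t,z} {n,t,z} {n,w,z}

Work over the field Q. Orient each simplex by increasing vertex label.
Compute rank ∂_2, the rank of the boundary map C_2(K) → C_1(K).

n_0=8 n_1=27 n_2=26  [Q]
∂1: piv[ad,ai,aj,an,at,aw,az] rk=7  ker:di,dj,dn,dt,dw,dz,ij,in,it,iw,iz,jn,jt,jw,jz,nt,nw,nz,tz,wz
∂2: piv[adj,adw,adz,aij,ain,aiw,aiz,ajn,ajw,ajz,ant,anw,atz,din,diw,dnz,dwz,ijt,int] rk=19  ker:djz,ijn,ijw,inz,itz,ntz,nwz
rk∂_2=19

rank∂_2=19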